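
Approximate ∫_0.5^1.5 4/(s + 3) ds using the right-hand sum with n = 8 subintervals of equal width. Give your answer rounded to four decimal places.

0.9896

Δs = (1.5 − 0.5)/8 = 0.125.
Right endpoints: 0.625, 0.75, 0.875, 1, 1.125, 1.25, 1.375, 1.5.
f(0.625) = 32/29, f(0.75) = 16/15, f(0.875) = 32/31, f(1) = 1, f(1.125) = 32/33, f(1.25) = 16/17, f(1.375) = 32/35, f(1.5) = 8/9.
Sum = Δs · [f(0.625) + f(0.75) + f(0.875) + ...].
Sum ≈ 0.9896.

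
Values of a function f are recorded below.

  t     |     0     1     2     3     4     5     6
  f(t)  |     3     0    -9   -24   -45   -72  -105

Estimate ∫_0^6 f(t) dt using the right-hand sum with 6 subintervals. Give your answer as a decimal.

Δt = 1.
Sum = 1·[0 + (-9) + (-24) + (-45) + (-72) + (-105)] = -255.

-255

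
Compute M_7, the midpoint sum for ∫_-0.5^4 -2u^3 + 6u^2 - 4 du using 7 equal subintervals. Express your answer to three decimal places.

Δu = (4 − (-0.5))/7 = 9/14.
Midpoints: -5/28, 13/28, 31/28, 1.75, 67/28, 85/28, 103/28.
f(-5/28) = -41679/10976, f(13/28) = -31905/10976, f(31/28) = 7029/10976, f(1.75) = 3.65625, f(67/28) = 32409/10976, f(85/28) = -51129/10976, f(103/28) = -245475/10976.
Sum = Δu · [f(-5/28) + f(13/28) + f(31/28) + ...].
Sum ≈ -17.021.

-17.021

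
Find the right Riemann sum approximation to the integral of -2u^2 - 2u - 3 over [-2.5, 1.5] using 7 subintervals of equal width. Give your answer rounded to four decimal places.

Δu = (1.5 − (-2.5))/7 = 4/7.
Right endpoints: -27/14, -19/14, -11/14, -3/14, 5/14, 13/14, 1.5.
f(-27/14) = -645/98, f(-19/14) = -389/98, f(-11/14) = -261/98, f(-3/14) = -261/98, f(5/14) = -389/98, f(13/14) = -645/98, f(1.5) = -10.5.
Sum = Δu · [f(-27/14) + f(-19/14) + f(-11/14) + ...].
Sum ≈ -21.1020.

-21.1020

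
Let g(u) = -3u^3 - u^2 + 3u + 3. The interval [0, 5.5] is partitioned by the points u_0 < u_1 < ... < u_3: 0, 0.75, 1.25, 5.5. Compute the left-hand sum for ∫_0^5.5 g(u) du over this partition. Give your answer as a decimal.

1.10546875

Subinterval widths: 0.75, 0.5, 4.25.
Left endpoints: 0, 0.75, 1.25.
g(0) = 3, g(0.75) = 3.421875, g(1.25) = -0.671875.
Sum = Σ Δu_i · g(u_i).
Sum = 1.10546875.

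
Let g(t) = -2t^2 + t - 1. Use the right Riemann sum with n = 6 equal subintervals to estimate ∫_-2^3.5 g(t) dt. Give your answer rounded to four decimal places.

Δt = (3.5 − (-2))/6 = 11/12.
Right endpoints: -13/12, -1/6, 0.75, 5/3, 31/12, 3.5.
g(-13/12) = -319/72, g(-1/6) = -11/9, g(0.75) = -1.375, g(5/3) = -44/9, g(31/12) = -847/72, g(3.5) = -22.
Sum = Δt · [g(-13/12) + g(-1/6) + g(0.75) + ...].
Sum ≈ -41.8738.

-41.8738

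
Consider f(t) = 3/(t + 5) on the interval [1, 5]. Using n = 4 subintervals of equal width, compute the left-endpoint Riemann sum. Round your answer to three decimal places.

1.637

Δt = (5 − 1)/4 = 1.
Left endpoints: 1, 2, 3, 4.
f(1) = 0.5, f(2) = 3/7, f(3) = 0.375, f(4) = 1/3.
Sum = Δt · [f(1) + f(2) + f(3) + f(4)].
Sum ≈ 1.637.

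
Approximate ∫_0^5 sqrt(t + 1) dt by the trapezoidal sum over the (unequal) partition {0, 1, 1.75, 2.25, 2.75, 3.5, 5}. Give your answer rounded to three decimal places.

9.109

Subinterval widths: 1, 0.75, 0.5, 0.5, 0.75, 1.5.
f(0) ≈ 1.000, f(1) ≈ 1.414, f(1.75) ≈ 1.658, f(2.25) ≈ 1.803, f(2.75) ≈ 1.936, f(3.5) ≈ 2.121, f(5) ≈ 2.449.
On each subinterval the trapezoid contributes (Δt_i/2)·[f(t_{i-1}) + f(t_i)].
Sum ≈ 9.109.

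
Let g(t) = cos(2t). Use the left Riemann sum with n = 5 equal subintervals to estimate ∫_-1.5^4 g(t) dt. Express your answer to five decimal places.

-0.14801

Δt = (4 − (-1.5))/5 = 1.1.
Left endpoints: -1.5, -0.4, 0.7, 1.8, 2.9.
g(-1.5) ≈ -0.98999, g(-0.4) ≈ 0.69671, g(0.7) ≈ 0.16997, g(1.8) ≈ -0.89676, g(2.9) ≈ 0.88552.
Sum = Δt · [g(-1.5) + g(-0.4) + g(0.7) + g(1.8) + g(2.9)].
Sum ≈ -0.14801.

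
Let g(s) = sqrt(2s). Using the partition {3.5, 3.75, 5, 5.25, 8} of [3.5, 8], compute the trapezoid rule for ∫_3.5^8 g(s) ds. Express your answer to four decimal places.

Subinterval widths: 0.25, 1.25, 0.25, 2.75.
g(3.5) ≈ 2.6458, g(3.75) ≈ 2.7386, g(5) ≈ 3.1623, g(5.25) ≈ 3.2404, g(8) ≈ 4.0000.
On each subinterval the trapezoid contributes (Δs_i/2)·[g(s_{i-1}) + g(s_i)].
Sum ≈ 15.1169.

15.1169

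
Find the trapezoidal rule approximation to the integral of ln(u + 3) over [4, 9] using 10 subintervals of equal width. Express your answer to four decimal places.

Δu = (9 − 4)/10 = 0.5.
f(4) ≈ 1.9459, f(4.5) ≈ 2.0149, f(5) ≈ 2.0794, f(5.5) ≈ 2.1401, f(6) ≈ 2.1972, f(6.5) ≈ 2.2513, f(7) ≈ 2.3026, f(7.5) ≈ 2.3514, f(8) ≈ 2.3979, f(8.5) ≈ 2.4423, f(9) ≈ 2.4849.
T_10 = (Δu/2)·[f(u_0) + 2f(u_1) + ... + 2f(u_{9}) + f(u_10)].
Sum ≈ 11.1963.

11.1963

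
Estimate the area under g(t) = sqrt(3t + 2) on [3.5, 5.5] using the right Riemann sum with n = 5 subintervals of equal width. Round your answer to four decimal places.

8.0137

Δt = (5.5 − 3.5)/5 = 0.4.
Right endpoints: 3.9, 4.3, 4.7, 5.1, 5.5.
g(3.9) ≈ 3.7014, g(4.3) ≈ 3.8601, g(4.7) ≈ 4.0125, g(5.1) ≈ 4.1593, g(5.5) ≈ 4.3012.
Sum = Δt · [g(3.9) + g(4.3) + g(4.7) + g(5.1) + g(5.5)].
Sum ≈ 8.0137.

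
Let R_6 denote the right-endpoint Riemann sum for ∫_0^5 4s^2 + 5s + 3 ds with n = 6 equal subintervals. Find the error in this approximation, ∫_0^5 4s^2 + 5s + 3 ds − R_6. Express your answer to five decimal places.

-54.39815

Exact integral: ∫_0^5 f(s) ds ≈ 244.1666667.
R_6 ≈ 298.5648148.
Error ≈ 244.1666667 − 298.5648148 ≈ -54.39815.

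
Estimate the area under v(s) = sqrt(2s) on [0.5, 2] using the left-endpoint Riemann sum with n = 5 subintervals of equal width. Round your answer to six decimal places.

Δs = (2 − 0.5)/5 = 0.3.
Left endpoints: 0.5, 0.8, 1.1, 1.4, 1.7.
v(0.5) ≈ 1.000000, v(0.8) ≈ 1.264911, v(1.1) ≈ 1.483240, v(1.4) ≈ 1.673320, v(1.7) ≈ 1.843909.
Sum = Δs · [v(0.5) + v(0.8) + v(1.1) + v(1.4) + v(1.7)].
Sum ≈ 2.179614.

2.179614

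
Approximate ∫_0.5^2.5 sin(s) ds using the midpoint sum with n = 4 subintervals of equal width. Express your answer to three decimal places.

Δs = (2.5 − 0.5)/4 = 0.5.
Midpoints: 0.75, 1.25, 1.75, 2.25.
f(0.75) ≈ 0.682, f(1.25) ≈ 0.949, f(1.75) ≈ 0.984, f(2.25) ≈ 0.778.
Sum = Δs · [f(0.75) + f(1.25) + f(1.75) + f(2.25)].
Sum ≈ 1.696.

1.696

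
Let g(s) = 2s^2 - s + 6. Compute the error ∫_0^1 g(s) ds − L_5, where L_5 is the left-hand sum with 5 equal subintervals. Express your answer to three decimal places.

0.087

Exact integral: ∫_0^1 g(s) ds ≈ 6.16667.
L_5 = 6.08.
Error ≈ 6.16667 − 6.08 ≈ 0.087.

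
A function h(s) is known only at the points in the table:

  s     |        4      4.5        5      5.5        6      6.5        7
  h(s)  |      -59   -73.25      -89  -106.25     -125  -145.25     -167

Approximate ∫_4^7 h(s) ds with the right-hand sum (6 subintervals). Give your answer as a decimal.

Δs = 0.5.
Sum = 0.5·[(-73.25) + (-89) + (-106.25) + (-125) + (-145.25) + (-167)] = -352.875.

-352.875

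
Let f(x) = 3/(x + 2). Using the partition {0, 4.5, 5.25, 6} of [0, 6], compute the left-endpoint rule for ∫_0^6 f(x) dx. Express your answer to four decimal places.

7.4065

Subinterval widths: 4.5, 0.75, 0.75.
Left endpoints: 0, 4.5, 5.25.
f(0) = 1.5, f(4.5) = 6/13, f(5.25) = 12/29.
Sum = Σ Δx_i · f(x_i).
Sum ≈ 7.4065.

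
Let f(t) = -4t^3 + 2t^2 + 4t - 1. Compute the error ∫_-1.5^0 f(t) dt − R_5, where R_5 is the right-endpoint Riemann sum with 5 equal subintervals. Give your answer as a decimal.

1.5525

Exact integral: ∫_-1.5^0 f(t) dt = 1.3125.
R_5 = -0.24.
Error = 1.3125 − (-0.24) = 1.5525.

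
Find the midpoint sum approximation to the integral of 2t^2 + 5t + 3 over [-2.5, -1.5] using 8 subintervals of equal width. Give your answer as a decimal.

1.1640625

Δt = (-1.5 − (-2.5))/8 = 0.125.
Midpoints: -2.4375, -2.3125, -2.1875, -2.0625, -1.9375, -1.8125, -1.6875, -1.5625.
f(-2.4375) = 2.6953125, f(-2.3125) = 2.1328125, f(-2.1875) = 1.6328125, f(-2.0625) = 1.1953125, f(-1.9375) = 0.8203125, f(-1.8125) = 0.5078125, f(-1.6875) = 0.2578125, f(-1.5625) = 0.0703125.
Sum = Δt · [f(-2.4375) + f(-2.3125) + f(-2.1875) + ...].
Sum = 1.1640625.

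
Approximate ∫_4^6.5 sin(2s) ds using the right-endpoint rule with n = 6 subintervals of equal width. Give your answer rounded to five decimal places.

-0.61423

Δs = (6.5 − 4)/6 = 5/12.
Right endpoints: 53/12, 29/6, 5.25, 17/3, 73/12, 6.5.
f(53/12) ≈ 0.55756, f(29/6) ≈ -0.23954, f(5.25) ≈ -0.87970, f(17/3) ≈ -0.94350, f(73/12) ≈ -0.38915, f(6.5) ≈ 0.42017.
Sum = Δs · [f(53/12) + f(29/6) + f(5.25) + ...].
Sum ≈ -0.61423.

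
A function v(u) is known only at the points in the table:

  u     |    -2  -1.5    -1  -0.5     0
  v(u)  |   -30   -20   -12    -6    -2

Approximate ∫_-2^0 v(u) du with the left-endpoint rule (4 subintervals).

-34

Δu = 0.5.
Sum = 0.5·[(-30) + (-20) + (-12) + (-6)] = -34.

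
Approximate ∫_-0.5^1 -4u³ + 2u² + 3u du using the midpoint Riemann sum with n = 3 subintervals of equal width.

Δu = (1 − (-0.5))/3 = 0.5.
Midpoints: -0.25, 0.25, 0.75.
f(-0.25) = -0.5625, f(0.25) = 0.8125, f(0.75) = 1.6875.
Sum = Δu · [f(-0.25) + f(0.25) + f(0.75)].
Sum = 0.96875.

0.96875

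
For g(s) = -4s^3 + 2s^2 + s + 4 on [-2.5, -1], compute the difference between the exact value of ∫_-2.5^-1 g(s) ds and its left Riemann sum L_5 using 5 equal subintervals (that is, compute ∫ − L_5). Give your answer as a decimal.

-10.6425

Exact integral: ∫_-2.5^-1 g(s) ds = 51.1875.
L_5 = 61.83.
Error = 51.1875 − 61.83 = -10.6425.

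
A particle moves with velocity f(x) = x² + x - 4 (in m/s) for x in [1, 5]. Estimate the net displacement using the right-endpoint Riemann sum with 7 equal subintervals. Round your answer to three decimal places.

45.551

Δx = (5 − 1)/7 = 4/7.
Right endpoints: 11/7, 15/7, 19/7, 23/7, 27/7, 31/7, 5.
f(11/7) = 2/49, f(15/7) = 134/49, f(19/7) = 298/49, f(23/7) = 494/49, f(27/7) = 722/49, f(31/7) = 982/49, f(5) = 26.
Sum = Δx · [f(11/7) + f(15/7) + f(19/7) + ...].
Sum ≈ 45.551.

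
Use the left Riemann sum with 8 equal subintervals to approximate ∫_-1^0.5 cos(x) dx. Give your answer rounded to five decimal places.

Δx = (0.5 − (-1))/8 = 0.1875.
Left endpoints: -1, -0.8125, -0.625, -0.4375, -0.25, -0.0625, 0.125, 0.3125.
f(-1) ≈ 0.54030, f(-0.8125) ≈ 0.68769, f(-0.625) ≈ 0.81096, f(-0.4375) ≈ 0.90581, f(-0.25) ≈ 0.96891, f(-0.0625) ≈ 0.99805, f(0.125) ≈ 0.99220, f(0.3125) ≈ 0.95157.
Sum = Δx · [f(-1) + f(-0.8125) + f(-0.625) + ...].
Sum ≈ 1.28540.

1.28540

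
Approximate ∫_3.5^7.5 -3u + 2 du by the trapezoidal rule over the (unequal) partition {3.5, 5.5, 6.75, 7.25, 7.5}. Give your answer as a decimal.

-58

Subinterval widths: 2, 1.25, 0.5, 0.25.
f(3.5) = -8.5, f(5.5) = -14.5, f(6.75) = -18.25, f(7.25) = -19.75, f(7.5) = -20.5.
On each subinterval the trapezoid contributes (Δu_i/2)·[f(u_{i-1}) + f(u_i)].
Sum = -58.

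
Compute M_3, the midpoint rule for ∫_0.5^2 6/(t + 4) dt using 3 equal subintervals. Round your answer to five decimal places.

1.72475

Δt = (2 − 0.5)/3 = 0.5.
Midpoints: 0.75, 1.25, 1.75.
f(0.75) = 24/19, f(1.25) = 8/7, f(1.75) = 24/23.
Sum = Δt · [f(0.75) + f(1.25) + f(1.75)].
Sum ≈ 1.72475.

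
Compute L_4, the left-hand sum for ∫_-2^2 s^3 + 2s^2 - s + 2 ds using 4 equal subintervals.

Δs = (2 − (-2))/4 = 1.
Left endpoints: -2, -1, 0, 1.
f(-2) = 4, f(-1) = 4, f(0) = 2, f(1) = 4.
Sum = Δs · [f(-2) + f(-1) + f(0) + f(1)].
Sum = 14.

14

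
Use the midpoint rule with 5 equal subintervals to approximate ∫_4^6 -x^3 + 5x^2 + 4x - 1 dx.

31.6

Δx = (6 − 4)/5 = 0.4.
Midpoints: 4.2, 4.6, 5, 5.4, 5.8.
f(4.2) = 29.912, f(4.6) = 25.864, f(5) = 19, f(5.4) = 8.936, f(5.8) = -4.712.
Sum = Δx · [f(4.2) + f(4.6) + f(5) + f(5.4) + f(5.8)].
Sum = 31.6.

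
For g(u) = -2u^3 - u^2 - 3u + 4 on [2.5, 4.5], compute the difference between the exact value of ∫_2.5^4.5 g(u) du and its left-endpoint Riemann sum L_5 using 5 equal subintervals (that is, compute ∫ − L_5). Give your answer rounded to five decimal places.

Exact integral: ∫_2.5^4.5 g(u) du ≈ -223.6666667.
L_5 = -190.64.
Error ≈ -223.6666667 − (-190.64) ≈ -33.02667.

-33.02667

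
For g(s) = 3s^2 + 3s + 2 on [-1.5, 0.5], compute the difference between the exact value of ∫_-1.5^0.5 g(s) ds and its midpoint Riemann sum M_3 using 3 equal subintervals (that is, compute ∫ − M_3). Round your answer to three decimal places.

Exact integral: ∫_-1.5^0.5 g(s) ds = 4.5.
M_3 ≈ 4.27778.
Error ≈ 4.5 − 4.27778 ≈ 0.222.

0.222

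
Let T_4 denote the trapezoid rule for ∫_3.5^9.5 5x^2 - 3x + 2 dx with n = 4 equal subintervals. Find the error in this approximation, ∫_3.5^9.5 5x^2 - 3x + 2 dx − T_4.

Exact integral: ∫_3.5^9.5 f(x) dx = 1252.5.
T_4 = 1263.75.
Error = 1252.5 − 1263.75 = -11.25.

-11.25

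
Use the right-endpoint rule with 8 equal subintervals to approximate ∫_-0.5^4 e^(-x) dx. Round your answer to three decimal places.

1.215

Δx = (4 − (-0.5))/8 = 0.5625.
Right endpoints: 0.0625, 0.625, 1.1875, 1.75, 2.3125, 2.875, 3.4375, 4.
f(0.0625) ≈ 0.939, f(0.625) ≈ 0.535, f(1.1875) ≈ 0.305, f(1.75) ≈ 0.174, f(2.3125) ≈ 0.099, f(2.875) ≈ 0.056, f(3.4375) ≈ 0.032, f(4) ≈ 0.018.
Sum = Δx · [f(0.0625) + f(0.625) + f(1.1875) + ...].
Sum ≈ 1.215.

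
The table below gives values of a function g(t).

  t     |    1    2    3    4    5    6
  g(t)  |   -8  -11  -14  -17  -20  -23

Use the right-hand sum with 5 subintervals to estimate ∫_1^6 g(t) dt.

Δt = 1.
Sum = 1·[(-11) + (-14) + (-17) + (-20) + (-23)] = -85.

-85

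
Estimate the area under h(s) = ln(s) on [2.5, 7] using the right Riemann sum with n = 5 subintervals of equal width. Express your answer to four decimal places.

7.2767

Δs = (7 − 2.5)/5 = 0.9.
Right endpoints: 3.4, 4.3, 5.2, 6.1, 7.
h(3.4) ≈ 1.2238, h(4.3) ≈ 1.4586, h(5.2) ≈ 1.6487, h(6.1) ≈ 1.8083, h(7) ≈ 1.9459.
Sum = Δs · [h(3.4) + h(4.3) + h(5.2) + h(6.1) + h(7)].
Sum ≈ 7.2767.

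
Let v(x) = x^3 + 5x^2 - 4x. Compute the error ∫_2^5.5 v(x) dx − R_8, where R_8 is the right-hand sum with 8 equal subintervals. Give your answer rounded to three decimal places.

-62.107

Exact integral: ∫_2^5.5 v(x) dx ≈ 436.22396.
R_8 ≈ 498.33130.
Error ≈ 436.22396 − 498.33130 ≈ -62.107.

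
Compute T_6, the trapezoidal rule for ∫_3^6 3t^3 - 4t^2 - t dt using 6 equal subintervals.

650.3125

Δt = (6 − 3)/6 = 0.5.
f(3) = 42, f(3.5) = 76.125, f(4) = 124, f(4.5) = 187.875, f(5) = 270, f(5.5) = 372.625, f(6) = 498.
T_6 = (Δt/2)·[f(t_0) + 2f(t_1) + ... + 2f(t_{5}) + f(t_6)].
Sum = 650.3125.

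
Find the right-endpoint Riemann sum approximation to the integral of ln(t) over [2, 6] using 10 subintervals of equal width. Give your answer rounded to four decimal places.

5.5795

Δt = (6 − 2)/10 = 0.4.
Right endpoints: 2.4, 2.8, 3.2, 3.6, 4, 4.4, 4.8, 5.2, 5.6, 6.
f(2.4) ≈ 0.8755, f(2.8) ≈ 1.0296, f(3.2) ≈ 1.1632, f(3.6) ≈ 1.2809, f(4) ≈ 1.3863, f(4.4) ≈ 1.4816, f(4.8) ≈ 1.5686, f(5.2) ≈ 1.6487, f(5.6) ≈ 1.7228, f(6) ≈ 1.7918.
Sum = Δt · [f(2.4) + f(2.8) + f(3.2) + ...].
Sum ≈ 5.5795.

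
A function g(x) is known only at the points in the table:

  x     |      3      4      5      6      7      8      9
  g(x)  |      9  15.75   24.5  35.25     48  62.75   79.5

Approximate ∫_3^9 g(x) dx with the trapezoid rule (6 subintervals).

230.5

Δx = 1.
T_6 = (1/2)·[9 + 2·15.75 + 2·24.5 + 2·35.25 + 2·48 + 2·62.75 + 79.5] = 230.5.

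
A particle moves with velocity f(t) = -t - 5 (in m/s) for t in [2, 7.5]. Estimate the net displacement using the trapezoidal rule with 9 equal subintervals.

-53.625

Δt = (7.5 − 2)/9 = 11/18.
f(2) = -7, f(47/18) = -137/18, f(29/9) = -74/9, f(23/6) = -53/6, f(40/9) = -85/9, f(91/18) = -181/18, f(17/3) = -32/3, f(113/18) = -203/18, f(62/9) = -107/9, f(7.5) = -12.5.
T_9 = (Δt/2)·[f(t_0) + 2f(t_1) + ... + 2f(t_{8}) + f(t_9)].
Sum = -53.625.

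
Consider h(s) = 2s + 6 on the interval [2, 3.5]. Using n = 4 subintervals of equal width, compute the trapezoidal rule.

17.25

Δs = (3.5 − 2)/4 = 0.375.
h(2) = 10, h(2.375) = 10.75, h(2.75) = 11.5, h(3.125) = 12.25, h(3.5) = 13.
T_4 = (Δs/2)·[h(s_0) + 2h(s_1) + 2h(s_2) + 2h(s_3) + h(s_4)].
Sum = 17.25.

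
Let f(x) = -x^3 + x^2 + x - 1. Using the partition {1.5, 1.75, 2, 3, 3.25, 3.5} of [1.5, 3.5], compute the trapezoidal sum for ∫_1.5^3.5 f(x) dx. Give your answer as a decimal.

-21.234375

Subinterval widths: 0.25, 0.25, 1, 0.25, 0.25.
f(1.5) = -0.625, f(1.75) = -1.546875, f(2) = -3, f(3) = -16, f(3.25) = -21.515625, f(3.5) = -28.125.
On each subinterval the trapezoid contributes (Δx_i/2)·[f(x_{i-1}) + f(x_i)].
Sum = -21.234375.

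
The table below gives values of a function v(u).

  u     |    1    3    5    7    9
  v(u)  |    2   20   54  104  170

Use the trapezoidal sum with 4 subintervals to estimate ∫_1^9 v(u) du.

Δu = 2.
T_4 = (2/2)·[2 + 2·20 + 2·54 + 2·104 + 170] = 528.

528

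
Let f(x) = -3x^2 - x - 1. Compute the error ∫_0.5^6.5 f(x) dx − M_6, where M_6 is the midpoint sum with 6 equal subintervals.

-1.5

Exact integral: ∫_0.5^6.5 f(x) dx = -301.5.
M_6 = -300.
Error = -301.5 − (-300) = -1.5.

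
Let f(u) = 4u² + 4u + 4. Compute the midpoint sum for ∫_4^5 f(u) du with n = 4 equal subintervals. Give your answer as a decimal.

103.3125

Δu = (5 − 4)/4 = 0.25.
Midpoints: 4.125, 4.375, 4.625, 4.875.
f(4.125) = 88.5625, f(4.375) = 98.0625, f(4.625) = 108.0625, f(4.875) = 118.5625.
Sum = Δu · [f(4.125) + f(4.375) + f(4.625) + f(4.875)].
Sum = 103.3125.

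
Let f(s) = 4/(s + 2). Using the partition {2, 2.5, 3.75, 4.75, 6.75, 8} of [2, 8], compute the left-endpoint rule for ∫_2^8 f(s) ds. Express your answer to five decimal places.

Subinterval widths: 0.5, 1.25, 1, 2, 1.25.
Left endpoints: 2, 2.5, 3.75, 4.75, 6.75.
f(2) = 1, f(2.5) = 8/9, f(3.75) = 16/23, f(4.75) = 16/27, f(6.75) = 16/35.
Sum = Σ Δs_i · f(s_i).
Sum ≈ 4.06338.

4.06338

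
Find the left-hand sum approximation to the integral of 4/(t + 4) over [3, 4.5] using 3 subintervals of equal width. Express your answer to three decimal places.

Δt = (4.5 − 3)/3 = 0.5.
Left endpoints: 3, 3.5, 4.
f(3) = 4/7, f(3.5) = 8/15, f(4) = 0.5.
Sum = Δt · [f(3) + f(3.5) + f(4)].
Sum ≈ 0.802.

0.802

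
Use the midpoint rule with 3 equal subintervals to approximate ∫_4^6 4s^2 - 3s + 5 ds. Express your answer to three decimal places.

182.370

Δs = (6 − 4)/3 = 2/3.
Midpoints: 13/3, 5, 17/3.
f(13/3) = 604/9, f(5) = 90, f(17/3) = 1048/9.
Sum = Δs · [f(13/3) + f(5) + f(17/3)].
Sum ≈ 182.370.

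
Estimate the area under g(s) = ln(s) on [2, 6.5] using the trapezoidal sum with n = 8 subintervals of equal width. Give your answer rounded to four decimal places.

Δs = (6.5 − 2)/8 = 0.5625.
g(2) ≈ 0.6931, g(2.5625) ≈ 0.9410, g(3.125) ≈ 1.1394, g(3.6875) ≈ 1.3049, g(4.25) ≈ 1.4469, g(4.8125) ≈ 1.5712, g(5.375) ≈ 1.6818, g(5.9375) ≈ 1.7813, g(6.5) ≈ 1.8718.
T_8 = (Δs/2)·[g(s_0) + 2g(s_1) + ... + 2g(s_{7}) + g(s_8)].
Sum ≈ 6.2713.

6.2713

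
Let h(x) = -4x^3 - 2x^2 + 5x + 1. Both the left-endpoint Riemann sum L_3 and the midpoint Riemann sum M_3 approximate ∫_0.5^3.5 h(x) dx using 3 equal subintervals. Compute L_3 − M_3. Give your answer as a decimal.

70.5

L_3 = -68.5.
M_3 = -139.
L_3 − M_3 = 70.5.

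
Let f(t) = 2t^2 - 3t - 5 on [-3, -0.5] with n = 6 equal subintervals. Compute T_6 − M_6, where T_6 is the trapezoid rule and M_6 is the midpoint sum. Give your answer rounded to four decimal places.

T_6 ≈ 18.686343.
M_6 ≈ 18.469329.
T_6 − M_6 ≈ 0.2170.

0.2170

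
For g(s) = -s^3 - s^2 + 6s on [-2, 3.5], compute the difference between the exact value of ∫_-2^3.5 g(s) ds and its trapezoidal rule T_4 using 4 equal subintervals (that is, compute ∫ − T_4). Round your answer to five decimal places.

5.63249

Exact integral: ∫_-2^3.5 g(s) ds ≈ -25.7239583.
T_4 ≈ -31.3564453.
Error ≈ -25.7239583 − (-31.3564453) ≈ 5.63249.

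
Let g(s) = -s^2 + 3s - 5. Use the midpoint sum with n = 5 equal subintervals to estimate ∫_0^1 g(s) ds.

Δs = (1 − 0)/5 = 0.2.
Midpoints: 0.1, 0.3, 0.5, 0.7, 0.9.
g(0.1) = -4.71, g(0.3) = -4.19, g(0.5) = -3.75, g(0.7) = -3.39, g(0.9) = -3.11.
Sum = Δs · [g(0.1) + g(0.3) + g(0.5) + g(0.7) + g(0.9)].
Sum = -3.83.

-3.83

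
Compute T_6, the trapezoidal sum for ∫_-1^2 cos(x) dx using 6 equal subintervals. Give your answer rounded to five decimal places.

1.71414

Δx = (2 − (-1))/6 = 0.5.
f(-1) ≈ 0.54030, f(-0.5) ≈ 0.87758, f(0) ≈ 1.00000, f(0.5) ≈ 0.87758, f(1) ≈ 0.54030, f(1.5) ≈ 0.07074, f(2) ≈ -0.41615.
T_6 = (Δx/2)·[f(x_0) + 2f(x_1) + ... + 2f(x_{5}) + f(x_6)].
Sum ≈ 1.71414.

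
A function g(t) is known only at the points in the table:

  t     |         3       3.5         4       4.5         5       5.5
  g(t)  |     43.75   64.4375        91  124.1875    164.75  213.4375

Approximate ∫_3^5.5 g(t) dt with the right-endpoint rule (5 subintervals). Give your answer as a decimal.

328.90625

Δt = 0.5.
Sum = 0.5·[64.4375 + 91 + 124.1875 + 164.75 + 213.4375] = 328.90625.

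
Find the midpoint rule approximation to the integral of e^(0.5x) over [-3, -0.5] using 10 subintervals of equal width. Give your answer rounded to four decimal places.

Δx = (-0.5 − (-3))/10 = 0.25.
Midpoints: -2.875, -2.625, -2.375, -2.125, -1.875, -1.625, -1.375, -1.125, -0.875, -0.625.
f(-2.875) ≈ 0.2375, f(-2.625) ≈ 0.2691, f(-2.375) ≈ 0.3050, f(-2.125) ≈ 0.3456, f(-1.875) ≈ 0.3916, f(-1.625) ≈ 0.4437, f(-1.375) ≈ 0.5028, f(-1.125) ≈ 0.5698, f(-0.875) ≈ 0.6456, f(-0.625) ≈ 0.7316.
Sum = Δx · [f(-2.875) + f(-2.625) + f(-2.375) + ...].
Sum ≈ 1.1106.

1.1106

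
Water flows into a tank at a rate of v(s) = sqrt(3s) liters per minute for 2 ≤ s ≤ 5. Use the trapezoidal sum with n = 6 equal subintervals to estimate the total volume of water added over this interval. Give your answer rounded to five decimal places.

Δs = (5 − 2)/6 = 0.5.
v(2) ≈ 2.44949, v(2.5) ≈ 2.73861, v(3) ≈ 3.00000, v(3.5) ≈ 3.24037, v(4) ≈ 3.46410, v(4.5) ≈ 3.67423, v(5) ≈ 3.87298.
T_6 = (Δs/2)·[v(s_0) + 2v(s_1) + ... + 2v(s_{5}) + v(s_6)].
Sum ≈ 9.63928.

9.63928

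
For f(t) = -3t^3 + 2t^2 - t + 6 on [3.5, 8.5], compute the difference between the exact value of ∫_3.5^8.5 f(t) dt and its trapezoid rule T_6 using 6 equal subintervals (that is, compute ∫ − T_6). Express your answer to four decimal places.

Exact integral: ∫_3.5^8.5 f(t) dt ≈ -3421.666667.
T_6 ≈ -3451.759259.
Error ≈ -3421.666667 − (-3451.759259) ≈ 30.0926.

30.0926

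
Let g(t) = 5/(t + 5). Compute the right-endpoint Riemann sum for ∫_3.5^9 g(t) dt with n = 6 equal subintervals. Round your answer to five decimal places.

2.39209

Δt = (9 − 3.5)/6 = 11/12.
Right endpoints: 53/12, 16/3, 6.25, 43/6, 97/12, 9.
g(53/12) = 60/113, g(16/3) = 15/31, g(6.25) = 4/9, g(43/6) = 30/73, g(97/12) = 60/157, g(9) = 5/14.
Sum = Δt · [g(53/12) + g(16/3) + g(6.25) + ...].
Sum ≈ 2.39209.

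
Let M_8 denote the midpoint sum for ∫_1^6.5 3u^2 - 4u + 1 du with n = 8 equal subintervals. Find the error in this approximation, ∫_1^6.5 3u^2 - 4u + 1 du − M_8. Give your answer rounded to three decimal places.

0.650

Exact integral: ∫_1^6.5 f(u) du = 196.625.
M_8 ≈ 195.97510.
Error ≈ 196.625 − 195.97510 ≈ 0.650.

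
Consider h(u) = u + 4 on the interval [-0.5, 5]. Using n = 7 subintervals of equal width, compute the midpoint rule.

34.375

Δu = (5 − (-0.5))/7 = 11/14.
Midpoints: -3/28, 19/28, 41/28, 2.25, 85/28, 107/28, 129/28.
h(-3/28) = 109/28, h(19/28) = 131/28, h(41/28) = 153/28, h(2.25) = 6.25, h(85/28) = 197/28, h(107/28) = 219/28, h(129/28) = 241/28.
Sum = Δu · [h(-3/28) + h(19/28) + h(41/28) + ...].
Sum = 34.375.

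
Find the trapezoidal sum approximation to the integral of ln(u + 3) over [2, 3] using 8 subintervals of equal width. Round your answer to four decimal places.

Δu = (3 − 2)/8 = 0.125.
f(2) ≈ 1.6094, f(2.125) ≈ 1.6341, f(2.25) ≈ 1.6582, f(2.375) ≈ 1.6818, f(2.5) ≈ 1.7047, f(2.625) ≈ 1.7272, f(2.75) ≈ 1.7492, f(2.875) ≈ 1.7707, f(3) ≈ 1.7918.
T_8 = (Δu/2)·[f(u_0) + 2f(u_1) + ... + 2f(u_{7}) + f(u_8)].
Sum ≈ 1.7033.

1.7033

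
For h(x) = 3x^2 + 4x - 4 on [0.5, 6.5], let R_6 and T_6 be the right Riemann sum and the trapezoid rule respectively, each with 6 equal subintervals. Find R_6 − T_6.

75

R_6 = 412.5.
T_6 = 337.5.
R_6 − T_6 = 75.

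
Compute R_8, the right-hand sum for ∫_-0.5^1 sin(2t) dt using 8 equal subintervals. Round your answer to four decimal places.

Δt = (1 − (-0.5))/8 = 0.1875.
Right endpoints: -0.3125, -0.125, 0.0625, 0.25, 0.4375, 0.625, 0.8125, 1.
f(-0.3125) ≈ -0.5851, f(-0.125) ≈ -0.2474, f(0.0625) ≈ 0.1247, f(0.25) ≈ 0.4794, f(0.4375) ≈ 0.7675, f(0.625) ≈ 0.9490, f(0.8125) ≈ 0.9985, f(1) ≈ 0.9093.
Sum = Δt · [f(-0.3125) + f(-0.125) + f(0.0625) + ...].
Sum ≈ 0.6367.

0.6367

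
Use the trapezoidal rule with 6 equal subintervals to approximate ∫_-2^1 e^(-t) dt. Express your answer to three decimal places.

7.167

Δt = (1 − (-2))/6 = 0.5.
f(-2) ≈ 7.389, f(-1.5) ≈ 4.482, f(-1) ≈ 2.718, f(-0.5) ≈ 1.649, f(0) ≈ 1.000, f(0.5) ≈ 0.607, f(1) ≈ 0.368.
T_6 = (Δt/2)·[f(t_0) + 2f(t_1) + ... + 2f(t_{5}) + f(t_6)].
Sum ≈ 7.167.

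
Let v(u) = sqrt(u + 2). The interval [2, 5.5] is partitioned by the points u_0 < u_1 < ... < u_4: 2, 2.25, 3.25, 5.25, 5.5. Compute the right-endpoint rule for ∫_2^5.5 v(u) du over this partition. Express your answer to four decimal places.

8.8765

Subinterval widths: 0.25, 1, 2, 0.25.
Right endpoints: 2.25, 3.25, 5.25, 5.5.
v(2.25) ≈ 2.0616, v(3.25) ≈ 2.2913, v(5.25) ≈ 2.6926, v(5.5) ≈ 2.7386.
Sum = Σ Δu_i · v(u_i).
Sum ≈ 8.8765.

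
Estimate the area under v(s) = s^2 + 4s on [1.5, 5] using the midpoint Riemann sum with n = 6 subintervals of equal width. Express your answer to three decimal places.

85.942

Δs = (5 − 1.5)/6 = 7/12.
Midpoints: 43/24, 2.375, 71/24, 85/24, 4.125, 113/24.
v(43/24) = 5977/576, v(2.375) = 15.140625, v(71/24) = 11857/576, v(85/24) = 15385/576, v(4.125) = 33.515625, v(113/24) = 23617/576.
Sum = Δs · [v(43/24) + v(2.375) + v(71/24) + ...].
Sum ≈ 85.942.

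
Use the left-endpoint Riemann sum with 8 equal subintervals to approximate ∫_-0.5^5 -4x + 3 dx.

Δx = (5 − (-0.5))/8 = 0.6875.
Left endpoints: -0.5, 0.1875, 0.875, 1.5625, 2.25, 2.9375, 3.625, 4.3125.
f(-0.5) = 5, f(0.1875) = 2.25, f(0.875) = -0.5, f(1.5625) = -3.25, f(2.25) = -6, f(2.9375) = -8.75, f(3.625) = -11.5, f(4.3125) = -14.25.
Sum = Δx · [f(-0.5) + f(0.1875) + f(0.875) + ...].
Sum = -25.4375.

-25.4375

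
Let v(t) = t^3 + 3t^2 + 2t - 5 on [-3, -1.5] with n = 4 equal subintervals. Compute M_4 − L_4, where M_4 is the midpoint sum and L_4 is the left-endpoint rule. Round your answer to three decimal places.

M_4 ≈ -9.54346.
L_4 ≈ -10.93652.
M_4 − L_4 ≈ 1.393.

1.393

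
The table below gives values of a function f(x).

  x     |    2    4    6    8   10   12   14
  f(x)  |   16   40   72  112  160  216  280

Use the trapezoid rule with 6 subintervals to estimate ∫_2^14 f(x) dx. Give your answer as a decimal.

1496

Δx = 2.
T_6 = (2/2)·[16 + 2·40 + 2·72 + 2·112 + 2·160 + 2·216 + 280] = 1496.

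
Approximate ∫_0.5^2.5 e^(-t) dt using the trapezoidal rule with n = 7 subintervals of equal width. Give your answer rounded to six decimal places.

Δt = (2.5 − 0.5)/7 = 2/7.
f(0.5) ≈ 0.606531, f(11/14) ≈ 0.455794, f(15/14) ≈ 0.342519, f(19/14) ≈ 0.257395, f(23/14) ≈ 0.193427, f(27/14) ≈ 0.145356, f(31/14) ≈ 0.109232, f(2.5) ≈ 0.082085.
T_7 = (Δt/2)·[f(t_0) + 2f(t_1) + ... + 2f(t_{6}) + f(t_7)].
Sum ≈ 0.528008.

0.528008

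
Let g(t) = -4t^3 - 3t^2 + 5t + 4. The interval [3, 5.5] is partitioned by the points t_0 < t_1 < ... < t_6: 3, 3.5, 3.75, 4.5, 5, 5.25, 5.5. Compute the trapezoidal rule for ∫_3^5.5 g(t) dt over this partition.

-916.59375

Subinterval widths: 0.5, 0.25, 0.75, 0.5, 0.25, 0.25.
g(3) = -116, g(3.5) = -186.75, g(3.75) = -230.375, g(4.5) = -398.75, g(5) = -546, g(5.25) = -631.25, g(5.5) = -724.75.
On each subinterval the trapezoid contributes (Δt_i/2)·[g(t_{i-1}) + g(t_i)].
Sum = -916.59375.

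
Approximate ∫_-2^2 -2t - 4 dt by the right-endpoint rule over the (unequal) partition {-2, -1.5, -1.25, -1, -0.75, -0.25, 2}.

-21.75

Subinterval widths: 0.5, 0.25, 0.25, 0.25, 0.5, 2.25.
Right endpoints: -1.5, -1.25, -1, -0.75, -0.25, 2.
f(-1.5) = -1, f(-1.25) = -1.5, f(-1) = -2, f(-0.75) = -2.5, f(-0.25) = -3.5, f(2) = -8.
Sum = Σ Δt_i · f(t_i).
Sum = -21.75.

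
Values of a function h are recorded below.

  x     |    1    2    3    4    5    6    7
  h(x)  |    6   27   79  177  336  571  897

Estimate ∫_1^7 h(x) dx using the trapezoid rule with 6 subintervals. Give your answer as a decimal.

Δx = 1.
T_6 = (1/2)·[6 + 2·27 + 2·79 + 2·177 + 2·336 + 2·571 + 897] = 1641.5.

1641.5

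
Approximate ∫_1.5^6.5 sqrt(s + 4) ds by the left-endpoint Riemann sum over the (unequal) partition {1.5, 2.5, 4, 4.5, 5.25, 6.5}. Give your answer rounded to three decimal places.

13.572

Subinterval widths: 1, 1.5, 0.5, 0.75, 1.25.
Left endpoints: 1.5, 2.5, 4, 4.5, 5.25.
f(1.5) ≈ 2.345, f(2.5) ≈ 2.550, f(4) ≈ 2.828, f(4.5) ≈ 2.915, f(5.25) ≈ 3.041.
Sum = Σ Δs_i · f(s_i).
Sum ≈ 13.572.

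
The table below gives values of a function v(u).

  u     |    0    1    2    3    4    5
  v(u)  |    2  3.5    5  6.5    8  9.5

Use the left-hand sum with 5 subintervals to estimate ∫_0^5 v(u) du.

Δu = 1.
Sum = 1·[2 + 3.5 + 5 + 6.5 + 8] = 25.

25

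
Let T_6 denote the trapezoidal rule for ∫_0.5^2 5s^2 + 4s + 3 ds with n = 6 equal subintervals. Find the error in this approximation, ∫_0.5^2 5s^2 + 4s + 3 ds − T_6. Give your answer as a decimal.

Exact integral: ∫_0.5^2 f(s) ds = 25.125.
T_6 = 25.203125.
Error = 25.125 − 25.203125 = -0.078125.

-0.078125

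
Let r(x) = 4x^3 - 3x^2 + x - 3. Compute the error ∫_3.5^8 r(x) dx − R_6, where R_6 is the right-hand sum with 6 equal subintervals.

Exact integral: ∫_3.5^8 r(x) dx = 3489.1875.
R_6 = 4164.1875.
Error = 3489.1875 − 4164.1875 = -675.

-675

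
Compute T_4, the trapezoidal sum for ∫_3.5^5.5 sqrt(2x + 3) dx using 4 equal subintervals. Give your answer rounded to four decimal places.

Δx = (5.5 − 3.5)/4 = 0.5.
f(3.5) ≈ 3.1623, f(4) ≈ 3.3166, f(4.5) ≈ 3.4641, f(5) ≈ 3.6056, f(5.5) ≈ 3.7417.
T_4 = (Δx/2)·[f(x_0) + 2f(x_1) + 2f(x_2) + 2f(x_3) + f(x_4)].
Sum ≈ 6.9191.

6.9191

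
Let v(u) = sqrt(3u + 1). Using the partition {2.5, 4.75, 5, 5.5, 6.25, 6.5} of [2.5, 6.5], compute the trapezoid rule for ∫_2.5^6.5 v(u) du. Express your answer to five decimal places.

15.06389

Subinterval widths: 2.25, 0.25, 0.5, 0.75, 0.25.
v(2.5) ≈ 2.91548, v(4.75) ≈ 3.90512, v(5) ≈ 4.00000, v(5.5) ≈ 4.18330, v(6.25) ≈ 4.44410, v(6.5) ≈ 4.52769.
On each subinterval the trapezoid contributes (Δu_i/2)·[v(u_{i-1}) + v(u_i)].
Sum ≈ 15.06389.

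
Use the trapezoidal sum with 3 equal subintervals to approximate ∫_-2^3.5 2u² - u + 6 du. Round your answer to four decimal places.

Δu = (3.5 − (-2))/3 = 11/6.
f(-2) = 16, f(-1/6) = 56/9, f(5/3) = 89/9, f(3.5) = 27.
T_3 = (Δu/2)·[f(u_0) + 2f(u_1) + 2f(u_2) + f(u_3)].
Sum ≈ 68.9537.

68.9537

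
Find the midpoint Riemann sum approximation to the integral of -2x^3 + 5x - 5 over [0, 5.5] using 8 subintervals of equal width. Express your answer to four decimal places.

Δx = (5.5 − 0)/8 = 0.6875.
Midpoints: 0.34375, 1.03125, 1.71875, 2.40625, 3.09375, 3.78125, 4.46875, 5.15625.
f(0.34375) = -55091/16384, f(1.03125) = -33377/16384, f(1.71875) = -107495/16384, f(2.40625) = -341333/16384, f(3.09375) = -798779/16384, f(3.78125) = -1543721/16384, f(4.46875) = -2640047/16384, f(5.15625) = -4151645/16384.
Sum = Δx · [f(0.34375) + f(1.03125) + f(1.71875) + ...].
Sum ≈ -405.8318.

-405.8318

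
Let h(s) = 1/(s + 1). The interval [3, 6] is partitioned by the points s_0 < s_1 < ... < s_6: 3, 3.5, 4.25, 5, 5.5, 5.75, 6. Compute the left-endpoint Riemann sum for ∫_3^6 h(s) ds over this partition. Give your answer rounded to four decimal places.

Subinterval widths: 0.5, 0.75, 0.75, 0.5, 0.25, 0.25.
Left endpoints: 3, 3.5, 4.25, 5, 5.5, 5.75.
h(3) = 0.25, h(3.5) = 2/9, h(4.25) = 4/21, h(5) = 1/6, h(5.5) = 2/13, h(5.75) = 4/27.
Sum = Σ Δs_i · h(s_i).
Sum ≈ 0.5934.

0.5934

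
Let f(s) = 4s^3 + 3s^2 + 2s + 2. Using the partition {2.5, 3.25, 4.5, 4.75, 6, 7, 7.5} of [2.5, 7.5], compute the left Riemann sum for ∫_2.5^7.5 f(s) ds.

2785.46875

Subinterval widths: 0.75, 1.25, 0.25, 1.25, 1, 0.5.
Left endpoints: 2.5, 3.25, 4.5, 4.75, 6, 7.
f(2.5) = 88.25, f(3.25) = 177.5, f(4.5) = 436.25, f(4.75) = 507.875, f(6) = 986, f(7) = 1535.
Sum = Σ Δs_i · f(s_i).
Sum = 2785.46875.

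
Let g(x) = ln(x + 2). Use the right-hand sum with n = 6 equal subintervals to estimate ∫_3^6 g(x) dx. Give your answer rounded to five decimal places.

Δx = (6 − 3)/6 = 0.5.
Right endpoints: 3.5, 4, 4.5, 5, 5.5, 6.
g(3.5) ≈ 1.70475, g(4) ≈ 1.79176, g(4.5) ≈ 1.87180, g(5) ≈ 1.94591, g(5.5) ≈ 2.01490, g(6) ≈ 2.07944.
Sum = Δx · [g(3.5) + g(4) + g(4.5) + ...].
Sum ≈ 5.70428.

5.70428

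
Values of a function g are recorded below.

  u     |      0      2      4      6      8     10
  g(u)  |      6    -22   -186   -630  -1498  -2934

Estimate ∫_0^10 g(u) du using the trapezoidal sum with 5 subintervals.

Δu = 2.
T_5 = (2/2)·[6 + 2·(-22) + 2·(-186) + 2·(-630) + 2·(-1498) + (-2934)] = -7600.

-7600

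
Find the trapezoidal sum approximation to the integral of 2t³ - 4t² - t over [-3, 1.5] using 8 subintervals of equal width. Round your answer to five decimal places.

Δt = (1.5 − (-3))/8 = 0.5625.
f(-3) = -87, f(-2.4375) = -102999/2048, f(-1.875) = -25.37109375, f(-1.3125) = -20685/2048, f(-0.75) = -2.34375, f(-0.1875) = 69/2048, f(0.375) = -0.83203125, f(0.9375) = -5745/2048, f(1.5) = -3.75.
T_8 = (Δt/2)·[f(t_0) + 2f(t_1) + ... + 2f(t_{7}) + f(t_8)].
Sum ≈ -77.11084.

-77.11084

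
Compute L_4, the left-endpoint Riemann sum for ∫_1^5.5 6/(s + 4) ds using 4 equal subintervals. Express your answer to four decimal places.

4.1890

Δs = (5.5 − 1)/4 = 1.125.
Left endpoints: 1, 2.125, 3.25, 4.375.
f(1) = 1.2, f(2.125) = 48/49, f(3.25) = 24/29, f(4.375) = 48/67.
Sum = Δs · [f(1) + f(2.125) + f(3.25) + f(4.375)].
Sum ≈ 4.1890.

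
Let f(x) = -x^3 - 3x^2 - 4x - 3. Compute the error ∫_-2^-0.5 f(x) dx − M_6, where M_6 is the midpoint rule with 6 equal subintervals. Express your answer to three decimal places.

Exact integral: ∫_-2^-0.5 f(x) dx = -0.890625.
M_6 ≈ -0.89648.
Error ≈ -0.890625 − (-0.89648) ≈ 0.006.

0.006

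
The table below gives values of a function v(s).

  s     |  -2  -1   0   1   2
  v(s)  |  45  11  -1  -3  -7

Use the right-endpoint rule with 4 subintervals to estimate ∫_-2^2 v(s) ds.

Δs = 1.
Sum = 1·[11 + (-1) + (-3) + (-7)] = 0.

0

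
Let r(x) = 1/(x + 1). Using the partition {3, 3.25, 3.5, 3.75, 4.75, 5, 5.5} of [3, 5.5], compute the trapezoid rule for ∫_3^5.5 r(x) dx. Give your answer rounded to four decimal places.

Subinterval widths: 0.25, 0.25, 0.25, 1, 0.25, 0.5.
r(3) = 0.25, r(3.25) = 4/17, r(3.5) = 2/9, r(3.75) = 4/19, r(4.75) = 4/23, r(5) = 1/6, r(5.5) = 2/13.
On each subinterval the trapezoid contributes (Δx_i/2)·[r(x_{i-1}) + r(x_i)].
Sum ≈ 0.4869.

0.4869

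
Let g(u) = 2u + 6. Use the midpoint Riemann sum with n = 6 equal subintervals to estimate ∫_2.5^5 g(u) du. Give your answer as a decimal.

33.75

Δu = (5 − 2.5)/6 = 5/12.
Midpoints: 65/24, 3.125, 85/24, 95/24, 4.375, 115/24.
g(65/24) = 137/12, g(3.125) = 12.25, g(85/24) = 157/12, g(95/24) = 167/12, g(4.375) = 14.75, g(115/24) = 187/12.
Sum = Δu · [g(65/24) + g(3.125) + g(85/24) + ...].
Sum = 33.75.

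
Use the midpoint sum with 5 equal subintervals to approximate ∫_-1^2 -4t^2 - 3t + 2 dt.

Δt = (2 − (-1))/5 = 0.6.
Midpoints: -0.7, -0.1, 0.5, 1.1, 1.7.
f(-0.7) = 2.14, f(-0.1) = 2.26, f(0.5) = -0.5, f(1.1) = -6.14, f(1.7) = -14.66.
Sum = Δt · [f(-0.7) + f(-0.1) + f(0.5) + f(1.1) + f(1.7)].
Sum = -10.14.

-10.14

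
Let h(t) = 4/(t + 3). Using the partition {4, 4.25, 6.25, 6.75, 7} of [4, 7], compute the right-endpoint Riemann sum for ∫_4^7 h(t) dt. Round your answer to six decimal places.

1.307924

Subinterval widths: 0.25, 2, 0.5, 0.25.
Right endpoints: 4.25, 6.25, 6.75, 7.
h(4.25) = 16/29, h(6.25) = 16/37, h(6.75) = 16/39, h(7) = 0.4.
Sum = Σ Δt_i · h(t_i).
Sum ≈ 1.307924.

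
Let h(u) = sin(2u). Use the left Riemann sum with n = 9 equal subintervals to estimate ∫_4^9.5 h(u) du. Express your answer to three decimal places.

-0.238

Δu = (9.5 − 4)/9 = 11/18.
Left endpoints: 4, 83/18, 47/9, 35/6, 58/9, 127/18, 23/3, 149/18, 80/9.
h(4) ≈ 0.989, h(83/18) ≈ 0.201, h(47/9) ≈ -0.852, h(35/6) ≈ -0.783, h(58/9) ≈ 0.317, h(127/18) ≈ 1.000, h(23/3) ≈ 0.366, h(149/18) ≈ -0.750, h(80/9) ≈ -0.878.
Sum = Δu · [h(4) + h(83/18) + h(47/9) + ...].
Sum ≈ -0.238.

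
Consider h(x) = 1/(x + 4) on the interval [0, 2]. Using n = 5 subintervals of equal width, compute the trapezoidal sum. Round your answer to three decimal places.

0.406

Δx = (2 − 0)/5 = 0.4.
h(0) = 0.25, h(0.4) = 5/22, h(0.8) = 5/24, h(1.2) = 5/26, h(1.6) = 5/28, h(2) = 1/6.
T_5 = (Δx/2)·[h(x_0) + 2h(x_1) + ... + 2h(x_{4}) + h(x_5)].
Sum ≈ 0.406.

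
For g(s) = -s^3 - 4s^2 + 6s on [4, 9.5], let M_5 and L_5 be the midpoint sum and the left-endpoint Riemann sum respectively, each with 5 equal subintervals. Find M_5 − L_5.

M_5 = -2793.9003125.
L_5 = -2252.69.
M_5 − L_5 = -541.2103125.

-541.2103125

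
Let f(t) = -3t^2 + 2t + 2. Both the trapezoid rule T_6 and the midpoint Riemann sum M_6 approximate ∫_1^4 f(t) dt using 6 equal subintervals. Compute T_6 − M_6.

T_6 = -42.375.
M_6 = -41.8125.
T_6 − M_6 = -0.5625.

-0.5625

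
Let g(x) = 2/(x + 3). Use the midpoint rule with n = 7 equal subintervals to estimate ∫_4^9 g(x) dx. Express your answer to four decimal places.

1.0774

Δx = (9 − 4)/7 = 5/7.
Midpoints: 61/14, 71/14, 81/14, 6.5, 101/14, 111/14, 121/14.
g(61/14) = 28/103, g(71/14) = 28/113, g(81/14) = 28/123, g(6.5) = 4/19, g(101/14) = 28/143, g(111/14) = 28/153, g(121/14) = 28/163.
Sum = Δx · [g(61/14) + g(71/14) + g(81/14) + ...].
Sum ≈ 1.0774.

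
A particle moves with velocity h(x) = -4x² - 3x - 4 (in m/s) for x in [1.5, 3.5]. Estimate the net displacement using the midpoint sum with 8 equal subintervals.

-75.625

Δx = (3.5 − 1.5)/8 = 0.25.
Midpoints: 1.625, 1.875, 2.125, 2.375, 2.625, 2.875, 3.125, 3.375.
h(1.625) = -19.4375, h(1.875) = -23.6875, h(2.125) = -28.4375, h(2.375) = -33.6875, h(2.625) = -39.4375, h(2.875) = -45.6875, h(3.125) = -52.4375, h(3.375) = -59.6875.
Sum = Δx · [h(1.625) + h(1.875) + h(2.125) + ...].
Sum = -75.625.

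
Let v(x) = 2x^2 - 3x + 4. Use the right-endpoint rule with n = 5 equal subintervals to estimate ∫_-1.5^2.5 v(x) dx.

21.92

Δx = (2.5 − (-1.5))/5 = 0.8.
Right endpoints: -0.7, 0.1, 0.9, 1.7, 2.5.
v(-0.7) = 7.08, v(0.1) = 3.72, v(0.9) = 2.92, v(1.7) = 4.68, v(2.5) = 9.
Sum = Δx · [v(-0.7) + v(0.1) + v(0.9) + v(1.7) + v(2.5)].
Sum = 21.92.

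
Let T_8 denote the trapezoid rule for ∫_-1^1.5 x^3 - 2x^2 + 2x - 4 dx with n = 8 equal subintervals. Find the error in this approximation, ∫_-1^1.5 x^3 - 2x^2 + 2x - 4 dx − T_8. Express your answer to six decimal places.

Exact integral: ∫_-1^1.5 f(x) dx ≈ -10.65104167.
T_8 ≈ -10.70190430.
Error ≈ -10.65104167 − (-10.70190430) ≈ 0.050863.

0.050863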